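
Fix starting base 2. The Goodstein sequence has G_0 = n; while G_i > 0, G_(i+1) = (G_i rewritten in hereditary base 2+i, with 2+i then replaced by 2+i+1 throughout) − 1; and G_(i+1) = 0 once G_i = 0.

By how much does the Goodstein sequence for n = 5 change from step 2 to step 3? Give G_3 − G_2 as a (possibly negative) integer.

212

5 —HB2→ 2^2 + 1 —bump→ 3^3 + 1 = 28 —(−1)→ 27
27 —HB3→ 3^3 —bump→ 4^4 = 256 —(−1)→ 255
255 —HB4→ 3·4^3 + 3·4^2 + 3·4 + 3 —bump→ 3·5^3 + 3·5^2 + 3·5 + 3 = 468 —(−1)→ 467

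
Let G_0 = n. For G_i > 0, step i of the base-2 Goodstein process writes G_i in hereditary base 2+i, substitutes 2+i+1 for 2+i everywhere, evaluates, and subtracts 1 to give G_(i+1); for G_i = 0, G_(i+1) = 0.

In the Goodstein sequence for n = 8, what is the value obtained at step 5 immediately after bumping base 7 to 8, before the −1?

33554572

(0) 8|_2 = 2^(2 + 1) ↦ 3^(3 + 1)|_3 = 81 ⇒ 80
(1) 80|_3 = 2·3^3 + 2·3^2 + 2·3 + 2 ↦ 2·4^4 + 2·4^2 + 2·4 + 2|_4 = 554 ⇒ 553
(2) 553|_4 = 2·4^4 + 2·4^2 + 2·4 + 1 ↦ 2·5^5 + 2·5^2 + 2·5 + 1|_5 = 6311 ⇒ 6310
(3) 6310|_5 = 2·5^5 + 2·5^2 + 2·5 ↦ 2·6^6 + 2·6^2 + 2·6|_6 = 93396 ⇒ 93395
(4) 93395|_6 = 2·6^6 + 2·6^2 + 6 + 5 ↦ 2·7^7 + 2·7^2 + 7 + 5|_7 = 1647196 ⇒ 1647195
(5) 1647195|_7 = 2·7^7 + 2·7^2 + 7 + 4 ↦ 2·8^8 + 2·8^2 + 8 + 4|_8 = 33554572 ⇒ 33554571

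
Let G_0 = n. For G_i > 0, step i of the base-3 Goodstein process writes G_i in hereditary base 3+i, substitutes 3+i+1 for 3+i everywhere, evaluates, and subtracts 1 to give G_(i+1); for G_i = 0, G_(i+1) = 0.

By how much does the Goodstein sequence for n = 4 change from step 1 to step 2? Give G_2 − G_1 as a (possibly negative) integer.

G_0 = 4. HB_3(4) = 3 + 1. Bump = 5. G_1 = 4.
G_1 = 4. HB_4(4) = 4. Bump = 5. G_2 = 4.

0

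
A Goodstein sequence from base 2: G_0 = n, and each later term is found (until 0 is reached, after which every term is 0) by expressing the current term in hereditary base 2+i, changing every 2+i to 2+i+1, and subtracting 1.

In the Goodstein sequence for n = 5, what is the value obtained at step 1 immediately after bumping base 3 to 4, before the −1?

[0] 5 ≡ 2^2 + 1 (base 2). Lift 3: 28. −1: 27.
[1] 27 ≡ 3^3 (base 3). Lift 4: 256. −1: 255.

256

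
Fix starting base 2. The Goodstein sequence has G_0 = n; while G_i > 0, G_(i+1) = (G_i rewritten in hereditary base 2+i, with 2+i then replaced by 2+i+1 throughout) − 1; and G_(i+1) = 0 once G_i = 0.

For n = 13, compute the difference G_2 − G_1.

1171

G_0=13  [base 2] 2^(2 + 1) + 2^2 + 1  →[2↦3]→  3^(3 + 1) + 3^3 + 1 = 109  −1 ⇒ G_1=108
G_1=108  [base 3] 3^(3 + 1) + 3^3  →[3↦4]→  4^(4 + 1) + 4^4 = 1280  −1 ⇒ G_2=1279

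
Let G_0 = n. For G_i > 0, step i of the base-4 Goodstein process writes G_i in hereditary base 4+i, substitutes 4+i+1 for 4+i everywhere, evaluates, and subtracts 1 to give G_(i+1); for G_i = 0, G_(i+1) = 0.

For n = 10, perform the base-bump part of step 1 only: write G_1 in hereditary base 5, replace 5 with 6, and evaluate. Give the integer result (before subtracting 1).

G_0 = 10. HB_4(10) = 2·4 + 2. Bump = 12. G_1 = 11.
G_1 = 11. HB_5(11) = 2·5 + 1. Bump = 13. G_2 = 12.

13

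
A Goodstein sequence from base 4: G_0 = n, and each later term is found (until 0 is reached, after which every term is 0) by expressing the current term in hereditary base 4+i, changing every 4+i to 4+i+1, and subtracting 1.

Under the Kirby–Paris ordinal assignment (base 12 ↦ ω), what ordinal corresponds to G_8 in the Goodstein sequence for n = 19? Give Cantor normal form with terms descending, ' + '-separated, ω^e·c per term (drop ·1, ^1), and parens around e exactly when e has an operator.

ω·7 + 3

base 4: 19 = 4^2 + 3; at 5: 5^2 + 3 = 28; next = 27
base 5: 27 = 5^2 + 2; at 6: 6^2 + 2 = 38; next = 37
base 6: 37 = 6^2 + 1; at 7: 7^2 + 1 = 50; next = 49
base 7: 49 = 7^2; at 8: 8^2 = 64; next = 63
base 8: 63 = 7·8 + 7; at 9: 7·9 + 7 = 70; next = 69
base 9: 69 = 7·9 + 6; at 10: 7·10 + 6 = 76; next = 75
base 10: 75 = 7·10 + 5; at 11: 7·11 + 5 = 82; next = 81
base 11: 81 = 7·11 + 4; at 12: 7·12 + 4 = 88; next = 87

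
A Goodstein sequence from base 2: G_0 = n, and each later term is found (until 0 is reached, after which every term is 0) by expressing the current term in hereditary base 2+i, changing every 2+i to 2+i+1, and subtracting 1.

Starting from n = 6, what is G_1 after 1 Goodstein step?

29

G_0 = 6. HB_2(6) = 2^2 + 2. Bump = 30. G_1 = 29.
G_1 = 29. HB_3(29) = 3^3 + 2. Bump = 258. G_2 = 257.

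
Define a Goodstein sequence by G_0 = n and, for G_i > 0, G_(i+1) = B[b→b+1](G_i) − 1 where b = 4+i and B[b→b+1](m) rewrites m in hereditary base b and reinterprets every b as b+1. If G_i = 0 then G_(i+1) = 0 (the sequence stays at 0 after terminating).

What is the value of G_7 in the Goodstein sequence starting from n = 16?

[0] 16 ≡ 4^2 (base 4). Lift 5: 25. −1: 24.
[1] 24 ≡ 4·5 + 4 (base 5). Lift 6: 28. −1: 27.
[2] 27 ≡ 4·6 + 3 (base 6). Lift 7: 31. −1: 30.
[3] 30 ≡ 4·7 + 2 (base 7). Lift 8: 34. −1: 33.
[4] 33 ≡ 4·8 + 1 (base 8). Lift 9: 37. −1: 36.
[5] 36 ≡ 4·9 (base 9). Lift 10: 40. −1: 39.
[6] 39 ≡ 3·10 + 9 (base 10). Lift 11: 42. −1: 41.

41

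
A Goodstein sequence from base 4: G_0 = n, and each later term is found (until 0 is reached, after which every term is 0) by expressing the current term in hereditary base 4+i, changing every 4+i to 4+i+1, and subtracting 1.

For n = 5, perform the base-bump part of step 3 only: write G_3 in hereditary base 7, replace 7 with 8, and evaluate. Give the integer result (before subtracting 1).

[0] 5 ≡ 4 + 1 (base 4). Lift 5: 6. −1: 5.
[1] 5 ≡ 5 (base 5). Lift 6: 6. −1: 5.
[2] 5 ≡ 5 (base 6). Lift 7: 5. −1: 4.
[3] 4 ≡ 4 (base 7). Lift 8: 4. −1: 3.

4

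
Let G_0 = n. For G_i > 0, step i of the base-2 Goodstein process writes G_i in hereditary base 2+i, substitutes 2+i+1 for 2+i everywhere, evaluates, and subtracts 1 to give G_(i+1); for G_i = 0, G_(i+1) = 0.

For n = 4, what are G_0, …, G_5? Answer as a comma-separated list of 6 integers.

4, 26, 41, 60, 83, 109

G_0 = 4. HB_2(4) = 2^2. Bump = 27. G_1 = 26.
G_1 = 26. HB_3(26) = 2·3^2 + 2·3 + 2. Bump = 42. G_2 = 41.
G_2 = 41. HB_4(41) = 2·4^2 + 2·4 + 1. Bump = 61. G_3 = 60.
G_3 = 60. HB_5(60) = 2·5^2 + 2·5. Bump = 84. G_4 = 83.
G_4 = 83. HB_6(83) = 2·6^2 + 6 + 5. Bump = 110. G_5 = 109.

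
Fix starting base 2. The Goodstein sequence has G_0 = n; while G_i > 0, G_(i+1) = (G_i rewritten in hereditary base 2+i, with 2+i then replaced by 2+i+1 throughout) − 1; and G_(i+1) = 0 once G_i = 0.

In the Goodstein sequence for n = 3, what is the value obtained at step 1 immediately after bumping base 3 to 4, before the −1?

i=0: 3 = 2 + 1 (b=2); 2→3: 3 + 1 = 4; 4−1 = 3
i=1: 3 = 3 (b=3); 3→4: 4 = 4; 4−1 = 3

4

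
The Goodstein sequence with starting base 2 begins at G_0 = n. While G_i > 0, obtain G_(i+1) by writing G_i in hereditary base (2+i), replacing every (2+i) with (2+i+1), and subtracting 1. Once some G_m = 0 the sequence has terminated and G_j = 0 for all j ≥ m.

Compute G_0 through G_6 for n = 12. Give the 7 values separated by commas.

[0] 12 ≡ 2^(2 + 1) + 2^2 (base 2). Lift 3: 108. −1: 107.
[1] 107 ≡ 3^(3 + 1) + 2·3^2 + 2·3 + 2 (base 3). Lift 4: 1066. −1: 1065.
[2] 1065 ≡ 4^(4 + 1) + 2·4^2 + 2·4 + 1 (base 4). Lift 5: 15686. −1: 15685.
[3] 15685 ≡ 5^(5 + 1) + 2·5^2 + 2·5 (base 5). Lift 6: 280020. −1: 280019.
[4] 280019 ≡ 6^(6 + 1) + 2·6^2 + 6 + 5 (base 6). Lift 7: 5764911. −1: 5764910.
[5] 5764910 ≡ 7^(7 + 1) + 2·7^2 + 7 + 4 (base 7). Lift 8: 134217868. −1: 134217867.

12, 107, 1065, 15685, 280019, 5764910, 134217867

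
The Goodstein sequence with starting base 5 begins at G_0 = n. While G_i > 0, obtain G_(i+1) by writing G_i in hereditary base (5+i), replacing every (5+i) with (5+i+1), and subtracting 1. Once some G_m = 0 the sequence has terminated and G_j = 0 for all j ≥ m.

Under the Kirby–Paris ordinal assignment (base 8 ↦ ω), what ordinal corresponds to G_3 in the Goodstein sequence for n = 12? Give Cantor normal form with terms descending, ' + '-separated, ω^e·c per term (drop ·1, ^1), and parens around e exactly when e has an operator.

ω + 7

(0) 12|_5 = 2·5 + 2 ↦ 2·6 + 2|_6 = 14 ⇒ 13
(1) 13|_6 = 2·6 + 1 ↦ 2·7 + 1|_7 = 15 ⇒ 14
(2) 14|_7 = 2·7 ↦ 2·8|_8 = 16 ⇒ 15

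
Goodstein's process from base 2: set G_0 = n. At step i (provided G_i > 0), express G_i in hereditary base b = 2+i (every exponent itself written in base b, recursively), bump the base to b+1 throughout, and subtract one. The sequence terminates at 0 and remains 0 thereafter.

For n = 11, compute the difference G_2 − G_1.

G_0=11  [base 2] 2^(2 + 1) + 2 + 1  →[2↦3]→  3^(3 + 1) + 3 + 1 = 85  −1 ⇒ G_1=84
G_1=84  [base 3] 3^(3 + 1) + 3  →[3↦4]→  4^(4 + 1) + 4 = 1028  −1 ⇒ G_2=1027

943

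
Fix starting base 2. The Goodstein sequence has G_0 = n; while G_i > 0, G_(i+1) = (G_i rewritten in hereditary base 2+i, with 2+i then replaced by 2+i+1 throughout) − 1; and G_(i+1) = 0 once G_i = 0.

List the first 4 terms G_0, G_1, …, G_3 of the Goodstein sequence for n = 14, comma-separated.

step 0: 14 = 2^(2 + 1) + 2^2 + 2; sub 3 for 2: 3^(3 + 1) + 3^3 + 3; = 111; G_1 = 111−1 = 110
step 1: 110 = 3^(3 + 1) + 3^3 + 2; sub 4 for 3: 4^(4 + 1) + 4^4 + 2; = 1282; G_2 = 1282−1 = 1281
step 2: 1281 = 4^(4 + 1) + 4^4 + 1; sub 5 for 4: 5^(5 + 1) + 5^5 + 1; = 18751; G_3 = 18751−1 = 18750

14, 110, 1281, 18750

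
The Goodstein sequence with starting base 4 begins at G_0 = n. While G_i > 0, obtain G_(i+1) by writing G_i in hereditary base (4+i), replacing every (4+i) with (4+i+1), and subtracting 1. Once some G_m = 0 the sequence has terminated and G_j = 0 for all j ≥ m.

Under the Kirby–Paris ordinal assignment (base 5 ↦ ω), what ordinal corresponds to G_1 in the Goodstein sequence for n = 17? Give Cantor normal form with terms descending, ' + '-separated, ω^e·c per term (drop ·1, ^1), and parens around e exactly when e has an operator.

ω^2

i=0: 17 = 4^2 + 1 (b=4); 4→5: 5^2 + 1 = 26; 26−1 = 25
i=1: 25 = 5^2 (b=5); 5→6: 6^2 = 36; 36−1 = 35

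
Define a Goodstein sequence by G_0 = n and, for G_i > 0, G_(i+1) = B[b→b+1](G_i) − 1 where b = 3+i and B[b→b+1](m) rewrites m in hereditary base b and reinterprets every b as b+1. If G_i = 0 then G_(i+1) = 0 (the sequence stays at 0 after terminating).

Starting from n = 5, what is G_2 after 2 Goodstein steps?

5

i=0: 5 = 3 + 2 (b=3); 3→4: 4 + 2 = 6; 6−1 = 5
i=1: 5 = 4 + 1 (b=4); 4→5: 5 + 1 = 6; 6−1 = 5
i=2: 5 = 5 (b=5); 5→6: 6 = 6; 6−1 = 5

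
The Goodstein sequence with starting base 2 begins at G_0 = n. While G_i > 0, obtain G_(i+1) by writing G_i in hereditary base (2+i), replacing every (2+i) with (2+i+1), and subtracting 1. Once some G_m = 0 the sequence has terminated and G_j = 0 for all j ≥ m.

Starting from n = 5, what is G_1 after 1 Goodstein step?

27

5 —HB2→ 2^2 + 1 —bump→ 3^3 + 1 = 28 —(−1)→ 27
27 —HB3→ 3^3 —bump→ 4^4 = 256 —(−1)→ 255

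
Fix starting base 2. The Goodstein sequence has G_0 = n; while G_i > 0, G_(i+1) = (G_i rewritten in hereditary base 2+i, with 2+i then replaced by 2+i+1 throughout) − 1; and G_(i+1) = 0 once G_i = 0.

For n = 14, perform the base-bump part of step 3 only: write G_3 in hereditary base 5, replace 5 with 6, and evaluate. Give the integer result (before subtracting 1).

step 0: 14 = 2^(2 + 1) + 2^2 + 2; sub 3 for 2: 3^(3 + 1) + 3^3 + 3; = 111; G_1 = 111−1 = 110
step 1: 110 = 3^(3 + 1) + 3^3 + 2; sub 4 for 3: 4^(4 + 1) + 4^4 + 2; = 1282; G_2 = 1282−1 = 1281
step 2: 1281 = 4^(4 + 1) + 4^4 + 1; sub 5 for 4: 5^(5 + 1) + 5^5 + 1; = 18751; G_3 = 18751−1 = 18750
step 3: 18750 = 5^(5 + 1) + 5^5; sub 6 for 5: 6^(6 + 1) + 6^6; = 326592; G_4 = 326592−1 = 326591

326592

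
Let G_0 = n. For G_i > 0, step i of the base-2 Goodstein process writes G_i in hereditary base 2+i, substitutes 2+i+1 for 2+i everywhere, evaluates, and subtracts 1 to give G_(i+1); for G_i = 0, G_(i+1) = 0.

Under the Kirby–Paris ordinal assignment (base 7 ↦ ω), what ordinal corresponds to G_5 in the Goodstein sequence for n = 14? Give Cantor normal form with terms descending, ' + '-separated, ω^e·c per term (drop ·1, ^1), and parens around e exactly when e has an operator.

ω^(ω + 1) + ω^5·5 + ω^4·5 + ω^3·5 + ω^2·5 + ω·5 + 4

G_0=14  [base 2] 2^(2 + 1) + 2^2 + 2  →[2↦3]→  3^(3 + 1) + 3^3 + 3 = 111  −1 ⇒ G_1=110
G_1=110  [base 3] 3^(3 + 1) + 3^3 + 2  →[3↦4]→  4^(4 + 1) + 4^4 + 2 = 1282  −1 ⇒ G_2=1281
G_2=1281  [base 4] 4^(4 + 1) + 4^4 + 1  →[4↦5]→  5^(5 + 1) + 5^5 + 1 = 18751  −1 ⇒ G_3=18750
G_3=18750  [base 5] 5^(5 + 1) + 5^5  →[5↦6]→  6^(6 + 1) + 6^6 = 326592  −1 ⇒ G_4=326591
G_4=326591  [base 6] 6^(6 + 1) + 5·6^5 + 5·6^4 + 5·6^3 + 5·6^2 + 5·6 + 5  →[6↦7]→  7^(7 + 1) + 5·7^5 + 5·7^4 + 5·7^3 + 5·7^2 + 5·7 + 5 = 5862841  −1 ⇒ G_5=5862840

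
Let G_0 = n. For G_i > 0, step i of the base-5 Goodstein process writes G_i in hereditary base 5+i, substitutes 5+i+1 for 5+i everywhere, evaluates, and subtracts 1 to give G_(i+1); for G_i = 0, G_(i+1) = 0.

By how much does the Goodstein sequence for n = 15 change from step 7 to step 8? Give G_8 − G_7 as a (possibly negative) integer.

0

15 —HB5→ 3·5 —bump→ 3·6 = 18 —(−1)→ 17
17 —HB6→ 2·6 + 5 —bump→ 2·7 + 5 = 19 —(−1)→ 18
18 —HB7→ 2·7 + 4 —bump→ 2·8 + 4 = 20 —(−1)→ 19
19 —HB8→ 2·8 + 3 —bump→ 2·9 + 3 = 21 —(−1)→ 20
20 —HB9→ 2·9 + 2 —bump→ 2·10 + 2 = 22 —(−1)→ 21
21 —HB10→ 2·10 + 1 —bump→ 2·11 + 1 = 23 —(−1)→ 22
22 —HB11→ 2·11 —bump→ 2·12 = 24 —(−1)→ 23
23 —HB12→ 12 + 11 —bump→ 13 + 11 = 24 —(−1)→ 23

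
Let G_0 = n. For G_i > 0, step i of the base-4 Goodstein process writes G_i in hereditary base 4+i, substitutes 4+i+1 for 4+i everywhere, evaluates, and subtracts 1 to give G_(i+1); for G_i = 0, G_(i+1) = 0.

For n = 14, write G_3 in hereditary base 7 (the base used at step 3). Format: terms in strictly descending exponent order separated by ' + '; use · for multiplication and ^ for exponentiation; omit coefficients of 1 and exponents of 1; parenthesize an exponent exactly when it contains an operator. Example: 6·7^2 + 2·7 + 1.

[0] 14 ≡ 3·4 + 2 (base 4). Lift 5: 17. −1: 16.
[1] 16 ≡ 3·5 + 1 (base 5). Lift 6: 19. −1: 18.
[2] 18 ≡ 3·6 (base 6). Lift 7: 21. −1: 20.
[3] 20 ≡ 2·7 + 6 (base 7). Lift 8: 22. −1: 21.

2·7 + 6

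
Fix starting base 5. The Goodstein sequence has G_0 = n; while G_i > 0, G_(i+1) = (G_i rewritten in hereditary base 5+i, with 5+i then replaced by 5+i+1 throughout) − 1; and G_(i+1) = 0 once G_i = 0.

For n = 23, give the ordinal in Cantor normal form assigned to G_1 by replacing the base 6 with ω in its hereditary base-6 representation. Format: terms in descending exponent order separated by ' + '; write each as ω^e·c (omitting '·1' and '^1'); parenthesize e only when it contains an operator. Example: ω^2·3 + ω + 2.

ω·4 + 2

step 0: 23 = 4·5 + 3; sub 6 for 5: 4·6 + 3; = 27; G_1 = 27−1 = 26
step 1: 26 = 4·6 + 2; sub 7 for 6: 4·7 + 2; = 30; G_2 = 30−1 = 29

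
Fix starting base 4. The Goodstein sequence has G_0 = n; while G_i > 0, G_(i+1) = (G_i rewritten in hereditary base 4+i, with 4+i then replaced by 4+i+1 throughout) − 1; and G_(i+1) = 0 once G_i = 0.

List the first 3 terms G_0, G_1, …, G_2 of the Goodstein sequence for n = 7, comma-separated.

[0] 7 ≡ 4 + 3 (base 4). Lift 5: 8. −1: 7.
[1] 7 ≡ 5 + 2 (base 5). Lift 6: 8. −1: 7.

7, 7, 7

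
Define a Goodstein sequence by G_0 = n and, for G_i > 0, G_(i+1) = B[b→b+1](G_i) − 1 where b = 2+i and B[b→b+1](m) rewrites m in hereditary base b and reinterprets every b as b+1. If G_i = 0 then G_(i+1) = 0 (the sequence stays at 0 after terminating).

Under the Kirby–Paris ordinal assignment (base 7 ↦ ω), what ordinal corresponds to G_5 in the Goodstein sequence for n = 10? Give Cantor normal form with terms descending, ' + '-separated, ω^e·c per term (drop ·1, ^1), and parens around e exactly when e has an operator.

G_0 = 10. HB_2(10) = 2^(2 + 1) + 2. Bump = 84. G_1 = 83.
G_1 = 83. HB_3(83) = 3^(3 + 1) + 2. Bump = 1026. G_2 = 1025.
G_2 = 1025. HB_4(1025) = 4^(4 + 1) + 1. Bump = 15626. G_3 = 15625.
G_3 = 15625. HB_5(15625) = 5^(5 + 1). Bump = 279936. G_4 = 279935.
G_4 = 279935. HB_6(279935) = 5·6^6 + 5·6^5 + 5·6^4 + 5·6^3 + 5·6^2 + 5·6 + 5. Bump = 4215755. G_5 = 4215754.
G_5 = 4215754. HB_7(4215754) = 5·7^7 + 5·7^5 + 5·7^4 + 5·7^3 + 5·7^2 + 5·7 + 4. Bump = 84073324. G_6 = 84073323.

ω^ω·5 + ω^5·5 + ω^4·5 + ω^3·5 + ω^2·5 + ω·5 + 4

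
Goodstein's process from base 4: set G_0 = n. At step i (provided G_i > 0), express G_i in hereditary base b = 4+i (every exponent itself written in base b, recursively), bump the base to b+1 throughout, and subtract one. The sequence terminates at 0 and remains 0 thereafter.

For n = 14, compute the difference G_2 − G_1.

step 0: 14 = 3·4 + 2; sub 5 for 4: 3·5 + 2; = 17; G_1 = 17−1 = 16
step 1: 16 = 3·5 + 1; sub 6 for 5: 3·6 + 1; = 19; G_2 = 19−1 = 18

2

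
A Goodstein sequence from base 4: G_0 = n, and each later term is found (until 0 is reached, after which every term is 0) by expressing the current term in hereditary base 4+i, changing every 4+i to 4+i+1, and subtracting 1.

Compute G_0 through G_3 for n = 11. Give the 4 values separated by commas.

11, 12, 13, 14

[0] 11 ≡ 2·4 + 3 (base 4). Lift 5: 13. −1: 12.
[1] 12 ≡ 2·5 + 2 (base 5). Lift 6: 14. −1: 13.
[2] 13 ≡ 2·6 + 1 (base 6). Lift 7: 15. −1: 14.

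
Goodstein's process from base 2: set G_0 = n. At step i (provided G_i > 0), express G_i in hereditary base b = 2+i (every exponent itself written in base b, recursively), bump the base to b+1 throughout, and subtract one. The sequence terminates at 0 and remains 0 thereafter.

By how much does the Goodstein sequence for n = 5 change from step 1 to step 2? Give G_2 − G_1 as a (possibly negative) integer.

(0) 5|_2 = 2^2 + 1 ↦ 3^3 + 1|_3 = 28 ⇒ 27
(1) 27|_3 = 3^3 ↦ 4^4|_4 = 256 ⇒ 255

228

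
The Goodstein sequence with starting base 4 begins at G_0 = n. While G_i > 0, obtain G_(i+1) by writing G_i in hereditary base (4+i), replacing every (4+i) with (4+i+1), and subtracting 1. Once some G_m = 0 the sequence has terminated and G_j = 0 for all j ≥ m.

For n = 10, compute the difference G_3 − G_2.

1

[0] 10 ≡ 2·4 + 2 (base 4). Lift 5: 12. −1: 11.
[1] 11 ≡ 2·5 + 1 (base 5). Lift 6: 13. −1: 12.
[2] 12 ≡ 2·6 (base 6). Lift 7: 14. −1: 13.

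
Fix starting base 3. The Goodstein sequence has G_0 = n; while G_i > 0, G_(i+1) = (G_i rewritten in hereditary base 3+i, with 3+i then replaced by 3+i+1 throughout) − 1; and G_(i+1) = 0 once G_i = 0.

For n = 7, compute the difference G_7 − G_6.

step 0: 7 = 2·3 + 1; sub 4 for 3: 2·4 + 1; = 9; G_1 = 9−1 = 8
step 1: 8 = 2·4; sub 5 for 4: 2·5; = 10; G_2 = 10−1 = 9
step 2: 9 = 5 + 4; sub 6 for 5: 6 + 4; = 10; G_3 = 10−1 = 9
step 3: 9 = 6 + 3; sub 7 for 6: 7 + 3; = 10; G_4 = 10−1 = 9
step 4: 9 = 7 + 2; sub 8 for 7: 8 + 2; = 10; G_5 = 10−1 = 9
step 5: 9 = 8 + 1; sub 9 for 8: 9 + 1; = 10; G_6 = 10−1 = 9
step 6: 9 = 9; sub 10 for 9: 10; = 10; G_7 = 10−1 = 9

0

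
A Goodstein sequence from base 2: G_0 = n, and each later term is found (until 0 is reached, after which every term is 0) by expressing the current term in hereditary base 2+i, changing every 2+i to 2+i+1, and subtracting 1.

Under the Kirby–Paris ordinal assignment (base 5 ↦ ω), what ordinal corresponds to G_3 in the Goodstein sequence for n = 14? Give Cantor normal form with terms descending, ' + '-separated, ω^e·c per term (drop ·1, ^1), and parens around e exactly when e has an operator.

ω^(ω + 1) + ω^ω

base 2: 14 = 2^(2 + 1) + 2^2 + 2; at 3: 3^(3 + 1) + 3^3 + 3 = 111; next = 110
base 3: 110 = 3^(3 + 1) + 3^3 + 2; at 4: 4^(4 + 1) + 4^4 + 2 = 1282; next = 1281
base 4: 1281 = 4^(4 + 1) + 4^4 + 1; at 5: 5^(5 + 1) + 5^5 + 1 = 18751; next = 18750
base 5: 18750 = 5^(5 + 1) + 5^5; at 6: 6^(6 + 1) + 6^6 = 326592; next = 326591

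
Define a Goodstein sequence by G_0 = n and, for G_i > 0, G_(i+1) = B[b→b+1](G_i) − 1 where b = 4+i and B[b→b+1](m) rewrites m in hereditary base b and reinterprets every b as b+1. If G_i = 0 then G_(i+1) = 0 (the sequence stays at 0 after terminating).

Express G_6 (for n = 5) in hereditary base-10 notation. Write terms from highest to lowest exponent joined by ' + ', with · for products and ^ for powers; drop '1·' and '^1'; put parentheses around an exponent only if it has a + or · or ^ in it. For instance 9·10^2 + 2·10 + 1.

1

step 0: 5 = 4 + 1; sub 5 for 4: 5 + 1; = 6; G_1 = 6−1 = 5
step 1: 5 = 5; sub 6 for 5: 6; = 6; G_2 = 6−1 = 5
step 2: 5 = 5; sub 7 for 6: 5; = 5; G_3 = 5−1 = 4
step 3: 4 = 4; sub 8 for 7: 4; = 4; G_4 = 4−1 = 3
step 4: 3 = 3; sub 9 for 8: 3; = 3; G_5 = 3−1 = 2
step 5: 2 = 2; sub 10 for 9: 2; = 2; G_6 = 2−1 = 1
step 6: 1 = 1; sub 11 for 10: 1; = 1; G_7 = 1−1 = 0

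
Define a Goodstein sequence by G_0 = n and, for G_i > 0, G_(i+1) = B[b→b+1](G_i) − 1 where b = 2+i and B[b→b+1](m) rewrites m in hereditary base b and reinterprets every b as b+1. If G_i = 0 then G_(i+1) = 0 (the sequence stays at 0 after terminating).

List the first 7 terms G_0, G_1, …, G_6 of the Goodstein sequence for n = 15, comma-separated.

15, 111, 1283, 18752, 326593, 6588344, 150994943

step 0: 15 = 2^(2 + 1) + 2^2 + 2 + 1; sub 3 for 2: 3^(3 + 1) + 3^3 + 3 + 1; = 112; G_1 = 112−1 = 111
step 1: 111 = 3^(3 + 1) + 3^3 + 3; sub 4 for 3: 4^(4 + 1) + 4^4 + 4; = 1284; G_2 = 1284−1 = 1283
step 2: 1283 = 4^(4 + 1) + 4^4 + 3; sub 5 for 4: 5^(5 + 1) + 5^5 + 3; = 18753; G_3 = 18753−1 = 18752
step 3: 18752 = 5^(5 + 1) + 5^5 + 2; sub 6 for 5: 6^(6 + 1) + 6^6 + 2; = 326594; G_4 = 326594−1 = 326593
step 4: 326593 = 6^(6 + 1) + 6^6 + 1; sub 7 for 6: 7^(7 + 1) + 7^7 + 1; = 6588345; G_5 = 6588345−1 = 6588344
step 5: 6588344 = 7^(7 + 1) + 7^7; sub 8 for 7: 8^(8 + 1) + 8^8; = 150994944; G_6 = 150994944−1 = 150994943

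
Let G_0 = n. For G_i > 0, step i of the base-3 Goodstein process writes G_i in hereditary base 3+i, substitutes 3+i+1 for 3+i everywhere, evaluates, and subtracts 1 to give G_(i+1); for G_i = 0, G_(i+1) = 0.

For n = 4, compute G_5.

4 —HB3→ 3 + 1 —bump→ 4 + 1 = 5 —(−1)→ 4
4 —HB4→ 4 —bump→ 5 = 5 —(−1)→ 4
4 —HB5→ 4 —bump→ 4 = 4 —(−1)→ 3
3 —HB6→ 3 —bump→ 3 = 3 —(−1)→ 2
2 —HB7→ 2 —bump→ 2 = 2 —(−1)→ 1
1 —HB8→ 1 —bump→ 1 = 1 —(−1)→ 0

1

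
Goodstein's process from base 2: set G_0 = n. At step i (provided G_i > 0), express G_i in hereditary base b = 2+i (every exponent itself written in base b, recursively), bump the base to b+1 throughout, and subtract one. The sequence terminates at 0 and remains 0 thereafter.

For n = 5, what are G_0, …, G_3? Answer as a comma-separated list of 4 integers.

5, 27, 255, 467

5 —HB2→ 2^2 + 1 —bump→ 3^3 + 1 = 28 —(−1)→ 27
27 —HB3→ 3^3 —bump→ 4^4 = 256 —(−1)→ 255
255 —HB4→ 3·4^3 + 3·4^2 + 3·4 + 3 —bump→ 3·5^3 + 3·5^2 + 3·5 + 3 = 468 —(−1)→ 467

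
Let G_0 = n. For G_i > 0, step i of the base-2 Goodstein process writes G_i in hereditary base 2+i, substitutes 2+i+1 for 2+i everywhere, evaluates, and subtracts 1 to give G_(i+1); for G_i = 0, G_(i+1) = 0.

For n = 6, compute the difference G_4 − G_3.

i=0: 6 = 2^2 + 2 (b=2); 2→3: 3^3 + 3 = 30; 30−1 = 29
i=1: 29 = 3^3 + 2 (b=3); 3→4: 4^4 + 2 = 258; 258−1 = 257
i=2: 257 = 4^4 + 1 (b=4); 4→5: 5^5 + 1 = 3126; 3126−1 = 3125
i=3: 3125 = 5^5 (b=5); 5→6: 6^6 = 46656; 46656−1 = 46655

43530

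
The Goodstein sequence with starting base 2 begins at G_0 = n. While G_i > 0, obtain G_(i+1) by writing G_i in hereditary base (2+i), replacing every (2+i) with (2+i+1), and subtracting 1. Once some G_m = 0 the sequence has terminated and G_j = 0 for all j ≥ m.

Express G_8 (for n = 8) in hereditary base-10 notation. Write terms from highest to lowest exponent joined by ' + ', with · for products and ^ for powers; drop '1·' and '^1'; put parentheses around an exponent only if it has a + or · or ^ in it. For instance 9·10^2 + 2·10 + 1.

G_0 = 8. HB_2(8) = 2^(2 + 1). Bump = 81. G_1 = 80.
G_1 = 80. HB_3(80) = 2·3^3 + 2·3^2 + 2·3 + 2. Bump = 554. G_2 = 553.
G_2 = 553. HB_4(553) = 2·4^4 + 2·4^2 + 2·4 + 1. Bump = 6311. G_3 = 6310.
G_3 = 6310. HB_5(6310) = 2·5^5 + 2·5^2 + 2·5. Bump = 93396. G_4 = 93395.
G_4 = 93395. HB_6(93395) = 2·6^6 + 2·6^2 + 6 + 5. Bump = 1647196. G_5 = 1647195.
G_5 = 1647195. HB_7(1647195) = 2·7^7 + 2·7^2 + 7 + 4. Bump = 33554572. G_6 = 33554571.
G_6 = 33554571. HB_8(33554571) = 2·8^8 + 2·8^2 + 8 + 3. Bump = 774841152. G_7 = 774841151.
G_7 = 774841151. HB_9(774841151) = 2·9^9 + 2·9^2 + 9 + 2. Bump = 20000000212. G_8 = 20000000211.

2·10^10 + 2·10^2 + 10 + 1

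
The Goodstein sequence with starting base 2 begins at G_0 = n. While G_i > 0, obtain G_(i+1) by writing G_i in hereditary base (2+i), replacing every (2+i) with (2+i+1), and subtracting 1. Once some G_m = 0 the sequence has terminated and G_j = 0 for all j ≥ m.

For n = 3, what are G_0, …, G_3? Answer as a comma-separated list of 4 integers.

3 —HB2→ 2 + 1 —bump→ 3 + 1 = 4 —(−1)→ 3
3 —HB3→ 3 —bump→ 4 = 4 —(−1)→ 3
3 —HB4→ 3 —bump→ 3 = 3 —(−1)→ 2

3, 3, 3, 2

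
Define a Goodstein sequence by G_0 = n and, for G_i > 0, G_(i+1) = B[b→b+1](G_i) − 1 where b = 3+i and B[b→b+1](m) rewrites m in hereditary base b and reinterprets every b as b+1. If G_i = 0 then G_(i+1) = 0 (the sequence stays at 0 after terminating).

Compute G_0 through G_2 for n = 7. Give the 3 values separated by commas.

7 —HB3→ 2·3 + 1 —bump→ 2·4 + 1 = 9 —(−1)→ 8
8 —HB4→ 2·4 —bump→ 2·5 = 10 —(−1)→ 9

7, 8, 9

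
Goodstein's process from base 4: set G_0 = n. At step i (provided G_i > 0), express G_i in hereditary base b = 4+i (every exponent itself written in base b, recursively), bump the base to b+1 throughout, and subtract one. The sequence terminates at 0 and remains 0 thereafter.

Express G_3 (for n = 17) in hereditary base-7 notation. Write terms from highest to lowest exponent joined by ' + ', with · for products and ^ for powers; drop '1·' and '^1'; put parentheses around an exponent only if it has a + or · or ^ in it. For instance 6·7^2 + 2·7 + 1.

17 —HB4→ 4^2 + 1 —bump→ 5^2 + 1 = 26 —(−1)→ 25
25 —HB5→ 5^2 —bump→ 6^2 = 36 —(−1)→ 35
35 —HB6→ 5·6 + 5 —bump→ 5·7 + 5 = 40 —(−1)→ 39
39 —HB7→ 5·7 + 4 —bump→ 5·8 + 4 = 44 —(−1)→ 43

5·7 + 4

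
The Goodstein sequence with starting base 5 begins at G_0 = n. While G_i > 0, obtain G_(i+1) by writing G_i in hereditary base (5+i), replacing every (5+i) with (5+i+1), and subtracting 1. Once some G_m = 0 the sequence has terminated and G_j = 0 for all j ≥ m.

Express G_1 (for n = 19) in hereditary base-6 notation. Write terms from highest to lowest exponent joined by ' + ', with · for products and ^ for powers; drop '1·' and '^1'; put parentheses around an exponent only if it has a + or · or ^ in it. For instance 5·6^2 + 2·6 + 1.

3·6 + 3

base 5: 19 = 3·5 + 4; at 6: 3·6 + 4 = 22; next = 21
base 6: 21 = 3·6 + 3; at 7: 3·7 + 3 = 24; next = 23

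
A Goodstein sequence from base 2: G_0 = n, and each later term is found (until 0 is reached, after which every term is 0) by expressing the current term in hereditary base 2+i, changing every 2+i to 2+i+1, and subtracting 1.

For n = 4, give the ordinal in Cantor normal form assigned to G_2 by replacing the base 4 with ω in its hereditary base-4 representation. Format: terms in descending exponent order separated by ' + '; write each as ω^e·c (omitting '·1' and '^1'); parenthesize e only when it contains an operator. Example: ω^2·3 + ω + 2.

i=0: 4 = 2^2 (b=2); 2→3: 3^3 = 27; 27−1 = 26
i=1: 26 = 2·3^2 + 2·3 + 2 (b=3); 3→4: 2·4^2 + 2·4 + 2 = 42; 42−1 = 41
i=2: 41 = 2·4^2 + 2·4 + 1 (b=4); 4→5: 2·5^2 + 2·5 + 1 = 61; 61−1 = 60

ω^2·2 + ω·2 + 1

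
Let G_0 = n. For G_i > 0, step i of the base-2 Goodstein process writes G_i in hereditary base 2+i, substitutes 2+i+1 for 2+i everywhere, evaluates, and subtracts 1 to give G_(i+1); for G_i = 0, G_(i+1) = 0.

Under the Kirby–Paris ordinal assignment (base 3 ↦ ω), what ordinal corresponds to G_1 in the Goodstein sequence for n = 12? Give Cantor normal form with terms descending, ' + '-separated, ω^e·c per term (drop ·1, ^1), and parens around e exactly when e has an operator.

ω^(ω + 1) + ω^2·2 + ω·2 + 2

base 2: 12 = 2^(2 + 1) + 2^2; at 3: 3^(3 + 1) + 3^3 = 108; next = 107
base 3: 107 = 3^(3 + 1) + 2·3^2 + 2·3 + 2; at 4: 4^(4 + 1) + 2·4^2 + 2·4 + 2 = 1066; next = 1065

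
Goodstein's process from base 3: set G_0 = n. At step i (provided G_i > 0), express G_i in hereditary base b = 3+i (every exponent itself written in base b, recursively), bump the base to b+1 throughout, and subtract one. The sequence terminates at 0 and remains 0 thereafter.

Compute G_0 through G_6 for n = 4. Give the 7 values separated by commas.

G_0=4  [base 3] 3 + 1  →[3↦4]→  4 + 1 = 5  −1 ⇒ G_1=4
G_1=4  [base 4] 4  →[4↦5]→  5 = 5  −1 ⇒ G_2=4
G_2=4  [base 5] 4  →[5↦6]→  4 = 4  −1 ⇒ G_3=3
G_3=3  [base 6] 3  →[6↦7]→  3 = 3  −1 ⇒ G_4=2
G_4=2  [base 7] 2  →[7↦8]→  2 = 2  −1 ⇒ G_5=1
G_5=1  [base 8] 1  →[8↦9]→  1 = 1  −1 ⇒ G_6=0

4, 4, 4, 3, 2, 1, 0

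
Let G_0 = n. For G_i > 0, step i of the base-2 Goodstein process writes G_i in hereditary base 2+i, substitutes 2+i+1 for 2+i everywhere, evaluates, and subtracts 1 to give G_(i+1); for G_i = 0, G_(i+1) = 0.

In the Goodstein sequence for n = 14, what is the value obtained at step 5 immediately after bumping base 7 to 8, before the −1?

G_0=14  [base 2] 2^(2 + 1) + 2^2 + 2  →[2↦3]→  3^(3 + 1) + 3^3 + 3 = 111  −1 ⇒ G_1=110
G_1=110  [base 3] 3^(3 + 1) + 3^3 + 2  →[3↦4]→  4^(4 + 1) + 4^4 + 2 = 1282  −1 ⇒ G_2=1281
G_2=1281  [base 4] 4^(4 + 1) + 4^4 + 1  →[4↦5]→  5^(5 + 1) + 5^5 + 1 = 18751  −1 ⇒ G_3=18750
G_3=18750  [base 5] 5^(5 + 1) + 5^5  →[5↦6]→  6^(6 + 1) + 6^6 = 326592  −1 ⇒ G_4=326591
G_4=326591  [base 6] 6^(6 + 1) + 5·6^5 + 5·6^4 + 5·6^3 + 5·6^2 + 5·6 + 5  →[6↦7]→  7^(7 + 1) + 5·7^5 + 5·7^4 + 5·7^3 + 5·7^2 + 5·7 + 5 = 5862841  −1 ⇒ G_5=5862840
G_5=5862840  [base 7] 7^(7 + 1) + 5·7^5 + 5·7^4 + 5·7^3 + 5·7^2 + 5·7 + 4  →[7↦8]→  8^(8 + 1) + 5·8^5 + 5·8^4 + 5·8^3 + 5·8^2 + 5·8 + 4 = 134404972  −1 ⇒ G_6=134404971

134404972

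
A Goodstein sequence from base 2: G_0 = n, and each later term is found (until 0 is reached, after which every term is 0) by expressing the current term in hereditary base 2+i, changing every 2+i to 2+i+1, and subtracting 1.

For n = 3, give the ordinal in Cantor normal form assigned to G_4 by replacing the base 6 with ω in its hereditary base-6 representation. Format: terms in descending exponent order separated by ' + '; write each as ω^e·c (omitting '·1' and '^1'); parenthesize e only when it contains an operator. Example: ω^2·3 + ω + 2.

1

i=0: 3 = 2 + 1 (b=2); 2→3: 3 + 1 = 4; 4−1 = 3
i=1: 3 = 3 (b=3); 3→4: 4 = 4; 4−1 = 3
i=2: 3 = 3 (b=4); 4→5: 3 = 3; 3−1 = 2
i=3: 2 = 2 (b=5); 5→6: 2 = 2; 2−1 = 1
i=4: 1 = 1 (b=6); 6→7: 1 = 1; 1−1 = 0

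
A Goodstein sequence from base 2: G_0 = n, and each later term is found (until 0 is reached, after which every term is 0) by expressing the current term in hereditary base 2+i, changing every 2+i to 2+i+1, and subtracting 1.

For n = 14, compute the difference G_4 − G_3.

14 —HB2→ 2^(2 + 1) + 2^2 + 2 —bump→ 3^(3 + 1) + 3^3 + 3 = 111 —(−1)→ 110
110 —HB3→ 3^(3 + 1) + 3^3 + 2 —bump→ 4^(4 + 1) + 4^4 + 2 = 1282 —(−1)→ 1281
1281 —HB4→ 4^(4 + 1) + 4^4 + 1 —bump→ 5^(5 + 1) + 5^5 + 1 = 18751 —(−1)→ 18750
18750 —HB5→ 5^(5 + 1) + 5^5 —bump→ 6^(6 + 1) + 6^6 = 326592 —(−1)→ 326591

307841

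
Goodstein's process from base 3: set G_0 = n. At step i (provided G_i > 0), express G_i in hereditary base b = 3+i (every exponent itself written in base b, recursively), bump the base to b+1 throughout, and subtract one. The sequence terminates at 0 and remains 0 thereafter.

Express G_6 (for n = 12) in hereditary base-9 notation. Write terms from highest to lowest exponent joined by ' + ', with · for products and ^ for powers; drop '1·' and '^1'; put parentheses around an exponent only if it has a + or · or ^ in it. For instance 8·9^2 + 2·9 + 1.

7·9 + 6

base 3: 12 = 3^2 + 3; at 4: 4^2 + 4 = 20; next = 19
base 4: 19 = 4^2 + 3; at 5: 5^2 + 3 = 28; next = 27
base 5: 27 = 5^2 + 2; at 6: 6^2 + 2 = 38; next = 37
base 6: 37 = 6^2 + 1; at 7: 7^2 + 1 = 50; next = 49
base 7: 49 = 7^2; at 8: 8^2 = 64; next = 63
base 8: 63 = 7·8 + 7; at 9: 7·9 + 7 = 70; next = 69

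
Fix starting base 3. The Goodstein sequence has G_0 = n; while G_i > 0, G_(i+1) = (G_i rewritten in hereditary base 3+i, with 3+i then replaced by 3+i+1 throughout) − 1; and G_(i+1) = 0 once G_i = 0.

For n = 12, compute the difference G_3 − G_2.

i=0: 12 = 3^2 + 3 (b=3); 3→4: 4^2 + 4 = 20; 20−1 = 19
i=1: 19 = 4^2 + 3 (b=4); 4→5: 5^2 + 3 = 28; 28−1 = 27
i=2: 27 = 5^2 + 2 (b=5); 5→6: 6^2 + 2 = 38; 38−1 = 37

10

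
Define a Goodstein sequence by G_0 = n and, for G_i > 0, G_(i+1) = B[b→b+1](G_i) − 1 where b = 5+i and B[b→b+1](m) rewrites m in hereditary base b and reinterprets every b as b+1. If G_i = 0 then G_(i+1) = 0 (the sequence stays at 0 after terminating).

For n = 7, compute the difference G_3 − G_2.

0

G_0 = 7. HB_5(7) = 5 + 2. Bump = 8. G_1 = 7.
G_1 = 7. HB_6(7) = 6 + 1. Bump = 8. G_2 = 7.
G_2 = 7. HB_7(7) = 7. Bump = 8. G_3 = 7.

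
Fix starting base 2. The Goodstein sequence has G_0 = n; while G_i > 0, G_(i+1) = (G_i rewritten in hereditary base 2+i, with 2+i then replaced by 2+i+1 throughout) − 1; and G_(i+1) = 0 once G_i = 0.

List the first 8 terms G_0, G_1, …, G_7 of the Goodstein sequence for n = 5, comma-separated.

G_0=5  [base 2] 2^2 + 1  →[2↦3]→  3^3 + 1 = 28  −1 ⇒ G_1=27
G_1=27  [base 3] 3^3  →[3↦4]→  4^4 = 256  −1 ⇒ G_2=255
G_2=255  [base 4] 3·4^3 + 3·4^2 + 3·4 + 3  →[4↦5]→  3·5^3 + 3·5^2 + 3·5 + 3 = 468  −1 ⇒ G_3=467
G_3=467  [base 5] 3·5^3 + 3·5^2 + 3·5 + 2  →[5↦6]→  3·6^3 + 3·6^2 + 3·6 + 2 = 776  −1 ⇒ G_4=775
G_4=775  [base 6] 3·6^3 + 3·6^2 + 3·6 + 1  →[6↦7]→  3·7^3 + 3·7^2 + 3·7 + 1 = 1198  −1 ⇒ G_5=1197
G_5=1197  [base 7] 3·7^3 + 3·7^2 + 3·7  →[7↦8]→  3·8^3 + 3·8^2 + 3·8 = 1752  −1 ⇒ G_6=1751
G_6=1751  [base 8] 3·8^3 + 3·8^2 + 2·8 + 7  →[8↦9]→  3·9^3 + 3·9^2 + 2·9 + 7 = 2455  −1 ⇒ G_7=2454

5, 27, 255, 467, 775, 1197, 1751, 2454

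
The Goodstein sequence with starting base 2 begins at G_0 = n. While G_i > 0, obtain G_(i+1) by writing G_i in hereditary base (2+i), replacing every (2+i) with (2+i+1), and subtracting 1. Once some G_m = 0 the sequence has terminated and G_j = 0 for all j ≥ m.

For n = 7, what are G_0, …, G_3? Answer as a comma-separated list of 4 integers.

7, 30, 259, 3127

base 2: 7 = 2^2 + 2 + 1; at 3: 3^3 + 3 + 1 = 31; next = 30
base 3: 30 = 3^3 + 3; at 4: 4^4 + 4 = 260; next = 259
base 4: 259 = 4^4 + 3; at 5: 5^5 + 3 = 3128; next = 3127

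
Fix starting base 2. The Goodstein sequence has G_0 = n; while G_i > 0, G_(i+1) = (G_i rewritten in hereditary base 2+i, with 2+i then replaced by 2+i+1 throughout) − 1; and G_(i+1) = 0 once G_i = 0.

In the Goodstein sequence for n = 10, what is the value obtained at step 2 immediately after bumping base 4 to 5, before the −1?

15626

G_0=10  [base 2] 2^(2 + 1) + 2  →[2↦3]→  3^(3 + 1) + 3 = 84  −1 ⇒ G_1=83
G_1=83  [base 3] 3^(3 + 1) + 2  →[3↦4]→  4^(4 + 1) + 2 = 1026  −1 ⇒ G_2=1025
G_2=1025  [base 4] 4^(4 + 1) + 1  →[4↦5]→  5^(5 + 1) + 1 = 15626  −1 ⇒ G_3=15625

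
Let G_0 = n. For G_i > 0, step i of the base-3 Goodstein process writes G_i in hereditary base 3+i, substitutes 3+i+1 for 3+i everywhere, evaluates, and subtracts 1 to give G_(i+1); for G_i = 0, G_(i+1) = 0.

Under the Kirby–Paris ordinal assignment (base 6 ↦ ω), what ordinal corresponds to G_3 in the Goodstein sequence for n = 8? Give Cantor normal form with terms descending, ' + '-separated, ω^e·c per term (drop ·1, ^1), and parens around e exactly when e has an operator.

G_0=8  [base 3] 2·3 + 2  →[3↦4]→  2·4 + 2 = 10  −1 ⇒ G_1=9
G_1=9  [base 4] 2·4 + 1  →[4↦5]→  2·5 + 1 = 11  −1 ⇒ G_2=10
G_2=10  [base 5] 2·5  →[5↦6]→  2·6 = 12  −1 ⇒ G_3=11
G_3=11  [base 6] 6 + 5  →[6↦7]→  7 + 5 = 12  −1 ⇒ G_4=11

ω + 5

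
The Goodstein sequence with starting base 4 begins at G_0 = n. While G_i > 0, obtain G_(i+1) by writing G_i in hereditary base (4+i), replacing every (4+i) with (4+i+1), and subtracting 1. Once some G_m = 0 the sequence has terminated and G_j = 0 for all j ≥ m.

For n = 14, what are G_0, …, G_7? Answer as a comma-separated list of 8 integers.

[0] 14 ≡ 3·4 + 2 (base 4). Lift 5: 17. −1: 16.
[1] 16 ≡ 3·5 + 1 (base 5). Lift 6: 19. −1: 18.
[2] 18 ≡ 3·6 (base 6). Lift 7: 21. −1: 20.
[3] 20 ≡ 2·7 + 6 (base 7). Lift 8: 22. −1: 21.
[4] 21 ≡ 2·8 + 5 (base 8). Lift 9: 23. −1: 22.
[5] 22 ≡ 2·9 + 4 (base 9). Lift 10: 24. −1: 23.
[6] 23 ≡ 2·10 + 3 (base 10). Lift 11: 25. −1: 24.

14, 16, 18, 20, 21, 22, 23, 24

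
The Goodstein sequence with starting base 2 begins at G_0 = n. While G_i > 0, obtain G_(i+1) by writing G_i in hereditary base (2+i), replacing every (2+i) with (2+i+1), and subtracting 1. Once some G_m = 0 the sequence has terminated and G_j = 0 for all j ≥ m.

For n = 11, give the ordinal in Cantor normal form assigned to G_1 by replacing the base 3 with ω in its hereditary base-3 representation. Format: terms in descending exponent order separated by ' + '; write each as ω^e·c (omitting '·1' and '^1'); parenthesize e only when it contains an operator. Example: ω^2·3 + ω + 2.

11 —HB2→ 2^(2 + 1) + 2 + 1 —bump→ 3^(3 + 1) + 3 + 1 = 85 —(−1)→ 84
84 —HB3→ 3^(3 + 1) + 3 —bump→ 4^(4 + 1) + 4 = 1028 —(−1)→ 1027

ω^(ω + 1) + ω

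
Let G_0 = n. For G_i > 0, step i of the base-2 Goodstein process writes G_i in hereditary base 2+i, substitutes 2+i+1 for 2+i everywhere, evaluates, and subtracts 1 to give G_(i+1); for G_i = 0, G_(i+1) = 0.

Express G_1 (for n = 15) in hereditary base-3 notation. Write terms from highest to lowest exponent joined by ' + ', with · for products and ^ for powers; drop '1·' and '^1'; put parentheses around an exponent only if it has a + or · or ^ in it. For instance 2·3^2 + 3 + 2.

15 —HB2→ 2^(2 + 1) + 2^2 + 2 + 1 —bump→ 3^(3 + 1) + 3^3 + 3 + 1 = 112 —(−1)→ 111
111 —HB3→ 3^(3 + 1) + 3^3 + 3 —bump→ 4^(4 + 1) + 4^4 + 4 = 1284 —(−1)→ 1283

3^(3 + 1) + 3^3 + 3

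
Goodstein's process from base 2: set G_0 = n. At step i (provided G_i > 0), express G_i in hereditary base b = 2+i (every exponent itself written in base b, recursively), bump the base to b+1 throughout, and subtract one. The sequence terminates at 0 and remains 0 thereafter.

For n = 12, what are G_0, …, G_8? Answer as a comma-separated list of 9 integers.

12, 107, 1065, 15685, 280019, 5764910, 134217867, 3486784574, 100000000211

12 —HB2→ 2^(2 + 1) + 2^2 —bump→ 3^(3 + 1) + 3^3 = 108 —(−1)→ 107
107 —HB3→ 3^(3 + 1) + 2·3^2 + 2·3 + 2 —bump→ 4^(4 + 1) + 2·4^2 + 2·4 + 2 = 1066 —(−1)→ 1065
1065 —HB4→ 4^(4 + 1) + 2·4^2 + 2·4 + 1 —bump→ 5^(5 + 1) + 2·5^2 + 2·5 + 1 = 15686 —(−1)→ 15685
15685 —HB5→ 5^(5 + 1) + 2·5^2 + 2·5 —bump→ 6^(6 + 1) + 2·6^2 + 2·6 = 280020 —(−1)→ 280019
280019 —HB6→ 6^(6 + 1) + 2·6^2 + 6 + 5 —bump→ 7^(7 + 1) + 2·7^2 + 7 + 5 = 5764911 —(−1)→ 5764910
5764910 —HB7→ 7^(7 + 1) + 2·7^2 + 7 + 4 —bump→ 8^(8 + 1) + 2·8^2 + 8 + 4 = 134217868 —(−1)→ 134217867
134217867 —HB8→ 8^(8 + 1) + 2·8^2 + 8 + 3 —bump→ 9^(9 + 1) + 2·9^2 + 9 + 3 = 3486784575 —(−1)→ 3486784574
3486784574 —HB9→ 9^(9 + 1) + 2·9^2 + 9 + 2 —bump→ 10^(10 + 1) + 2·10^2 + 10 + 2 = 100000000212 —(−1)→ 100000000211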